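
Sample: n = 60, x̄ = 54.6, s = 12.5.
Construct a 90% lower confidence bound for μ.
μ ≥ 52.51

Lower bound (one-sided):
t* = 1.296 (one-sided for 90%)
Lower bound = x̄ - t* · s/√n = 54.6 - 1.296 · 12.5/√60 = 52.51

We are 90% confident that μ ≥ 52.51.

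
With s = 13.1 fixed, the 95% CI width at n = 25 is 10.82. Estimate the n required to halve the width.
n ≈ 100

CI width ∝ 1/√n
To reduce width by factor 2, need √n to grow by 2 → need 2² = 4 times as many samples.

Current: n = 25, width = 10.82
New: n = 100, width ≈ 5.20

Width reduced by factor of 10.82/5.20 = 2.08.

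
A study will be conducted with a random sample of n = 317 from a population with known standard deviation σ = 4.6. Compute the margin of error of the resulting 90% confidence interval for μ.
Margin of error = 0.43

Margin of error = z* · σ/√n
= 1.645 · 4.6/√317
= 1.645 · 4.6/17.8045
= 0.43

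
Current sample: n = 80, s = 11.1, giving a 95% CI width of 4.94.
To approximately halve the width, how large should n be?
n ≈ 320

CI width ∝ 1/√n
To reduce width by factor 2, need √n to grow by 2 → need 2² = 4 times as many samples.

Current: n = 80, width = 4.94
New: n = 320, width ≈ 2.44

Width reduced by factor of 4.94/2.44 = 2.02.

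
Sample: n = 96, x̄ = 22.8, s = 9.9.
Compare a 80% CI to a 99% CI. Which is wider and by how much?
99% CI is wider by 2.70

df = 95
80% CI: t* = 1.291, (21.50, 24.10), width = 2 · t* · s/√n = 2.61
99% CI: t* = 2.629, (20.14, 25.46), width = 2 · t* · s/√n = 5.31

The 99% CI is wider by 5.31 - 2.61 = 2.70.
Higher confidence requires a wider interval.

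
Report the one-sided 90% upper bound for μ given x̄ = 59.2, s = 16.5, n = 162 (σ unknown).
μ ≤ 60.87

Upper bound (one-sided):
t* = 1.287 (one-sided for 90%)
Upper bound = x̄ + t* · s/√n = 59.2 + 1.287 · 16.5/√162 = 60.87

We are 90% confident that μ ≤ 60.87.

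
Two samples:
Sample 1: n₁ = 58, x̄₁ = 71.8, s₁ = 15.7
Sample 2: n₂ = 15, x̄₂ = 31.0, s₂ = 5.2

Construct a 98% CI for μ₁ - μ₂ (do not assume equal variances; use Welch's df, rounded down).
(34.93, 46.67)

Difference: x̄₁ - x̄₂ = 40.80
SE = √(s₁²/n₁ + s₂²/n₂) = √(15.7²/58 + 5.2²/15) = 2.4602
df = 66.73 → 66 (Welch–Satterthwaite, rounded down)
t* = 2.384

CI: 40.80 ± 2.384 · 2.4602 = 40.80 ± 5.87 = (34.93, 46.67)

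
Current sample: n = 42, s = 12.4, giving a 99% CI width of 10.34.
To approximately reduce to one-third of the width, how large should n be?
n ≈ 378

CI width ∝ 1/√n
To reduce width by factor 3, need √n to grow by 3 → need 3² = 9 times as many samples.

Current: n = 42, width = 10.34
New: n = 378, width ≈ 3.30

Width reduced by factor of 10.34/3.30 = 3.13.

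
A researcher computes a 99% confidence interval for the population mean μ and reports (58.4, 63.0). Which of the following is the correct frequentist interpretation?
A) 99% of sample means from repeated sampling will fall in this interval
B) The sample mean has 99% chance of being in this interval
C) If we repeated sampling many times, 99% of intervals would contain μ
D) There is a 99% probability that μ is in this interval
C

A) Wrong — coverage applies to intervals containing μ, not to future x̄ values.
B) Wrong — x̄ is observed and sits in the interval by construction.
C) Correct — this is the frequentist long-run coverage interpretation.
D) Wrong — μ is fixed; the randomness lives in the interval, not in μ.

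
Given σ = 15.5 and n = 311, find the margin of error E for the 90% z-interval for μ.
Margin of error = 1.45

Margin of error = z* · σ/√n
= 1.645 · 15.5/√311
= 1.645 · 15.5/17.6352
= 1.45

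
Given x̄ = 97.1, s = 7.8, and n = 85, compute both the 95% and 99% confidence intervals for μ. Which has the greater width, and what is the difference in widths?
99% CI is wider by 1.09

df = 84
95% CI: t* = 1.989, (95.42, 98.78), width = 2 · t* · s/√n = 3.37
99% CI: t* = 2.636, (94.87, 99.33), width = 2 · t* · s/√n = 4.46

The 99% CI is wider by 4.46 - 3.37 = 1.09.
Higher confidence requires a wider interval.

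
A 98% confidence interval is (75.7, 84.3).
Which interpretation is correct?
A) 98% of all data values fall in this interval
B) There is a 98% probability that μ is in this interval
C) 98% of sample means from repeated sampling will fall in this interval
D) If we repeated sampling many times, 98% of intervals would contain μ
D

A) Wrong — a CI is about the parameter μ, not individual data values.
B) Wrong — μ is fixed; the randomness lives in the interval, not in μ.
C) Wrong — coverage applies to intervals containing μ, not to future x̄ values.
D) Correct — this is the frequentist long-run coverage interpretation.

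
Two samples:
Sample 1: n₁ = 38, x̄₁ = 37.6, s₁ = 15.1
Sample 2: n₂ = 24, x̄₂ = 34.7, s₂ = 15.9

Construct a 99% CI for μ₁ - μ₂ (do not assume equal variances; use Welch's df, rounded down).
(-8.02, 13.82)

Difference: x̄₁ - x̄₂ = 2.90
SE = √(s₁²/n₁ + s₂²/n₂) = √(15.1²/38 + 15.9²/24) = 4.0662
df = 47.15 → 47 (Welch–Satterthwaite, rounded down)
t* = 2.685

CI: 2.90 ± 2.685 · 4.0662 = 2.90 ± 10.92 = (-8.02, 13.82)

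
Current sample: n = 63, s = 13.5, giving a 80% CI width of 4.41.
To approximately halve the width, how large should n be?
n ≈ 252

CI width ∝ 1/√n
To reduce width by factor 2, need √n to grow by 2 → need 2² = 4 times as many samples.

Current: n = 63, width = 4.41
New: n = 252, width ≈ 2.19

Width reduced by factor of 4.41/2.19 = 2.01.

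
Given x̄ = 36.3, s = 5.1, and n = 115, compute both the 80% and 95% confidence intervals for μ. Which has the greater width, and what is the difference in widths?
95% CI is wider by 0.65

df = 114
80% CI: t* = 1.289, (35.69, 36.91), width = 2 · t* · s/√n = 1.23
95% CI: t* = 1.981, (35.36, 37.24), width = 2 · t* · s/√n = 1.88

The 95% CI is wider by 1.88 - 1.23 = 0.65.
Higher confidence requires a wider interval.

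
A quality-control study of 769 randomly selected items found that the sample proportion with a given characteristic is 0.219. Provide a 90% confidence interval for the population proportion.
(0.194, 0.244)

Proportion CI:
SE = √(p̂(1-p̂)/n) = √(0.219 · 0.781 / 769) = 0.01491

z* = 1.645
Margin = z* · SE = 1.645 · 0.01491 = 0.0245

CI: 0.219 ± 0.0245 = (0.194, 0.244)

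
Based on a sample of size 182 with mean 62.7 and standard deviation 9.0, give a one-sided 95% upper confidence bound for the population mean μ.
μ ≤ 63.80

Upper bound (one-sided):
t* = 1.653 (one-sided for 95%)
Upper bound = x̄ + t* · s/√n = 62.7 + 1.653 · 9.0/√182 = 63.80

We are 95% confident that μ ≤ 63.80.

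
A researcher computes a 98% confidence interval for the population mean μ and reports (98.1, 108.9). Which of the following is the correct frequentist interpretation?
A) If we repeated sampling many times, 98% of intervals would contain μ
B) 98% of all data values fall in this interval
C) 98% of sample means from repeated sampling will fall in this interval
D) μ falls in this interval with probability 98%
A

A) Correct — this is the frequentist long-run coverage interpretation.
B) Wrong — a CI is about the parameter μ, not individual data values.
C) Wrong — coverage applies to intervals containing μ, not to future x̄ values.
D) Wrong — μ is fixed; the randomness lives in the interval, not in μ.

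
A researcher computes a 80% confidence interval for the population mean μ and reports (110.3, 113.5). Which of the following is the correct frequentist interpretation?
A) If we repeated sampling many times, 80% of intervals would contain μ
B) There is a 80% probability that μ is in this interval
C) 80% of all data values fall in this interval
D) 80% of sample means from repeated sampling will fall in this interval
A

A) Correct — this is the frequentist long-run coverage interpretation.
B) Wrong — μ is fixed; the randomness lives in the interval, not in μ.
C) Wrong — a CI is about the parameter μ, not individual data values.
D) Wrong — coverage applies to intervals containing μ, not to future x̄ values.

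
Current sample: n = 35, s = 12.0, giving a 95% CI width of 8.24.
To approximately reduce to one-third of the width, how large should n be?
n ≈ 315

CI width ∝ 1/√n
To reduce width by factor 3, need √n to grow by 3 → need 3² = 9 times as many samples.

Current: n = 35, width = 8.24
New: n = 315, width ≈ 2.66

Width reduced by factor of 8.24/2.66 = 3.10.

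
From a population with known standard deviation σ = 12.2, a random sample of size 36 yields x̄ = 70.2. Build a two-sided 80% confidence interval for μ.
(67.59, 72.81)

z-interval (σ known):
z* = 1.282 for 80% confidence

Margin of error = z* · σ/√n = 1.282 · 12.2/√36 = 2.61

CI: (70.2 - 2.61, 70.2 + 2.61) = (67.59, 72.81)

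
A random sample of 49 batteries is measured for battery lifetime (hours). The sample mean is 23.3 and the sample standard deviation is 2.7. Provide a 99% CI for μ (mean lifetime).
(22.27, 24.33)

t-interval (σ unknown):
df = n - 1 = 48
t* = 2.682 for 99% confidence

Margin of error = t* · s/√n = 2.682 · 2.7/√49 = 1.03

CI: (22.27, 24.33)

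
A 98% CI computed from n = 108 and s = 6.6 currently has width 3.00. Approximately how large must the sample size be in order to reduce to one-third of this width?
n ≈ 972

CI width ∝ 1/√n
To reduce width by factor 3, need √n to grow by 3 → need 3² = 9 times as many samples.

Current: n = 108, width = 3.00
New: n = 972, width ≈ 0.99

Width reduced by factor of 3.00/0.99 = 3.03.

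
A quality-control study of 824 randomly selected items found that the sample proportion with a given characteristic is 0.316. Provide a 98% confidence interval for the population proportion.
(0.278, 0.354)

Proportion CI:
SE = √(p̂(1-p̂)/n) = √(0.316 · 0.684 / 824) = 0.01620

z* = 2.326
Margin = z* · SE = 2.326 · 0.01620 = 0.0377

CI: 0.316 ± 0.0377 = (0.278, 0.354)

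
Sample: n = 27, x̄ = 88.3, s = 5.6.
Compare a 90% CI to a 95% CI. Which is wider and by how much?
95% CI is wider by 0.75

df = 26
90% CI: t* = 1.706, (86.46, 90.14), width = 2 · t* · s/√n = 3.68
95% CI: t* = 2.056, (86.08, 90.52), width = 2 · t* · s/√n = 4.43

The 95% CI is wider by 4.43 - 3.68 = 0.75.
Higher confidence requires a wider interval.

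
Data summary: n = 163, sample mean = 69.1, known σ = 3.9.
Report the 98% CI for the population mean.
(68.39, 69.81)

z-interval (σ known):
z* = 2.326 for 98% confidence

Margin of error = z* · σ/√n = 2.326 · 3.9/√163 = 0.71

CI: (69.1 - 0.71, 69.1 + 0.71) = (68.39, 69.81)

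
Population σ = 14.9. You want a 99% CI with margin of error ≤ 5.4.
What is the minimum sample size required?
n ≥ 51

For margin E ≤ 5.4:
n ≥ (z* · σ / E)²
n ≥ (2.576 · 14.9 / 5.4)²
n ≥ 50.52

Minimum n = 51 (rounding up)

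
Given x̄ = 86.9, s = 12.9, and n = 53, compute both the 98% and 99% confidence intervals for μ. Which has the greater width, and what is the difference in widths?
99% CI is wider by 0.97

df = 52
98% CI: t* = 2.400, (82.65, 91.15), width = 2 · t* · s/√n = 8.51
99% CI: t* = 2.674, (82.16, 91.64), width = 2 · t* · s/√n = 9.48

The 99% CI is wider by 9.48 - 8.51 = 0.97.
Higher confidence requires a wider interval.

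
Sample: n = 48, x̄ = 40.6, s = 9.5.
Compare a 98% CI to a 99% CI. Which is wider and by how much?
99% CI is wider by 0.76

df = 47
98% CI: t* = 2.408, (37.30, 43.90), width = 2 · t* · s/√n = 6.60
99% CI: t* = 2.685, (36.92, 44.28), width = 2 · t* · s/√n = 7.36

The 99% CI is wider by 7.36 - 6.60 = 0.76.
Higher confidence requires a wider interval.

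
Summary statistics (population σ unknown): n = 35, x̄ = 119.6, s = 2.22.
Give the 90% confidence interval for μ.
(118.97, 120.23)

t-interval (σ unknown):
df = n - 1 = 34
t* = 1.691 for 90% confidence

Margin of error = t* · s/√n = 1.691 · 2.22/√35 = 0.63

CI: (118.97, 120.23)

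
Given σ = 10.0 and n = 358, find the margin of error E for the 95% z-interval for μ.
Margin of error = 1.04

Margin of error = z* · σ/√n
= 1.960 · 10.0/√358
= 1.960 · 10.0/18.9209
= 1.04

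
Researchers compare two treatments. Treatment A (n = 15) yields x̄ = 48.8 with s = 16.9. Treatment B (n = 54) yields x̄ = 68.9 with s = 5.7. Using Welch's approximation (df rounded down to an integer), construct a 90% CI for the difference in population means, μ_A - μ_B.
(-27.90, -12.30)

Difference: x̄₁ - x̄₂ = -20.10
SE = √(s₁²/n₁ + s₂²/n₂) = √(16.9²/15 + 5.7²/54) = 4.4320
df = 14.89 → 14 (Welch–Satterthwaite, rounded down)
t* = 1.761

CI: -20.10 ± 1.761 · 4.4320 = -20.10 ± 7.80 = (-27.90, -12.30)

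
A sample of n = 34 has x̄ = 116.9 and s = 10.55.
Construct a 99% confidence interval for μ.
(111.96, 121.84)

t-interval (σ unknown):
df = n - 1 = 33
t* = 2.733 for 99% confidence

Margin of error = t* · s/√n = 2.733 · 10.55/√34 = 4.94

CI: (111.96, 121.84)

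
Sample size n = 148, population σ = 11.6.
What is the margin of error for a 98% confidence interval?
Margin of error = 2.22

Margin of error = z* · σ/√n
= 2.326 · 11.6/√148
= 2.326 · 11.6/12.1655
= 2.22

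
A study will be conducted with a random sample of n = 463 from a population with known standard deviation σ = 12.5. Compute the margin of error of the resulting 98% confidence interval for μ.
Margin of error = 1.35

Margin of error = z* · σ/√n
= 2.326 · 12.5/√463
= 2.326 · 12.5/21.5174
= 1.35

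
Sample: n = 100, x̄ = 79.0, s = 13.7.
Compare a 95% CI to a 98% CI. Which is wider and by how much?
98% CI is wider by 1.04

df = 99
95% CI: t* = 1.984, (76.28, 81.72), width = 2 · t* · s/√n = 5.44
98% CI: t* = 2.365, (75.76, 82.24), width = 2 · t* · s/√n = 6.48

The 98% CI is wider by 6.48 - 5.44 = 1.04.
Higher confidence requires a wider interval.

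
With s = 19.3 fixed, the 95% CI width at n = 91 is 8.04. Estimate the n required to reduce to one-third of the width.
n ≈ 819

CI width ∝ 1/√n
To reduce width by factor 3, need √n to grow by 3 → need 3² = 9 times as many samples.

Current: n = 91, width = 8.04
New: n = 819, width ≈ 2.65

Width reduced by factor of 8.04/2.65 = 3.03.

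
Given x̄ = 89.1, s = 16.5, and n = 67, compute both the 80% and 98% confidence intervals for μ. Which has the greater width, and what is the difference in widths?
98% CI is wider by 4.39

df = 66
80% CI: t* = 1.295, (86.49, 91.71), width = 2 · t* · s/√n = 5.22
98% CI: t* = 2.384, (84.29, 93.91), width = 2 · t* · s/√n = 9.61

The 98% CI is wider by 9.61 - 5.22 = 4.39.
Higher confidence requires a wider interval.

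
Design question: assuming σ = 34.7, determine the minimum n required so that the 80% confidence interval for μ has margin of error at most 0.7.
n ≥ 4039

For margin E ≤ 0.7:
n ≥ (z* · σ / E)²
n ≥ (1.282 · 34.7 / 0.7)²
n ≥ 4038.68

Minimum n = 4039 (rounding up)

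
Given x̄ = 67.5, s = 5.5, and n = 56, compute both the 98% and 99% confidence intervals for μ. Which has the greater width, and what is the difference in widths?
99% CI is wider by 0.40

df = 55
98% CI: t* = 2.396, (65.74, 69.26), width = 2 · t* · s/√n = 3.52
99% CI: t* = 2.668, (65.54, 69.46), width = 2 · t* · s/√n = 3.92

The 99% CI is wider by 3.92 - 3.52 = 0.40.
Higher confidence requires a wider interval.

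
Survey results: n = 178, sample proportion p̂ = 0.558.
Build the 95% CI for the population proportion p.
(0.485, 0.631)

Proportion CI:
SE = √(p̂(1-p̂)/n) = √(0.558 · 0.442 / 178) = 0.03722

z* = 1.960
Margin = z* · SE = 1.960 · 0.03722 = 0.0730

CI: 0.558 ± 0.0730 = (0.485, 0.631)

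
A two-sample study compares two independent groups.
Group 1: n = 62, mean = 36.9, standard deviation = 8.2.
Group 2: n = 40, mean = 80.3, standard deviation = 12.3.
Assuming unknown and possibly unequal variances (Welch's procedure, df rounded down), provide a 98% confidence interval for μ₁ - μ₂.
(-48.67, -38.13)

Difference: x̄₁ - x̄₂ = -43.40
SE = √(s₁²/n₁ + s₂²/n₂) = √(8.2²/62 + 12.3²/40) = 2.2061
df = 61.35 → 61 (Welch–Satterthwaite, rounded down)
t* = 2.389

CI: -43.40 ± 2.389 · 2.2061 = -43.40 ± 5.27 = (-48.67, -38.13)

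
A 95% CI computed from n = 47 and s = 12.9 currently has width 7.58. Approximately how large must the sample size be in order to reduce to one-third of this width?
n ≈ 423

CI width ∝ 1/√n
To reduce width by factor 3, need √n to grow by 3 → need 3² = 9 times as many samples.

Current: n = 47, width = 7.58
New: n = 423, width ≈ 2.47

Width reduced by factor of 7.58/2.47 = 3.07.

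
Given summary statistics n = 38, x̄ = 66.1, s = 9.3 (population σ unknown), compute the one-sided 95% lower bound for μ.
μ ≥ 63.55

Lower bound (one-sided):
t* = 1.687 (one-sided for 95%)
Lower bound = x̄ - t* · s/√n = 66.1 - 1.687 · 9.3/√38 = 63.55

We are 95% confident that μ ≥ 63.55.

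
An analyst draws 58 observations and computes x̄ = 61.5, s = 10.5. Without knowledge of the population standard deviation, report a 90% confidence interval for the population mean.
(59.19, 63.81)

t-interval (σ unknown):
df = n - 1 = 57
t* = 1.672 for 90% confidence

Margin of error = t* · s/√n = 1.672 · 10.5/√58 = 2.31

CI: (59.19, 63.81)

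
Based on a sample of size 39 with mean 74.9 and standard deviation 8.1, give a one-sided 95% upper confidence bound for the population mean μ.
μ ≤ 77.09

Upper bound (one-sided):
t* = 1.686 (one-sided for 95%)
Upper bound = x̄ + t* · s/√n = 74.9 + 1.686 · 8.1/√39 = 77.09

We are 95% confident that μ ≤ 77.09.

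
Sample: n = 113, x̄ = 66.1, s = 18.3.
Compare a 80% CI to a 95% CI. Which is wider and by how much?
95% CI is wider by 2.38

df = 112
80% CI: t* = 1.289, (63.88, 68.32), width = 2 · t* · s/√n = 4.44
95% CI: t* = 1.981, (62.69, 69.51), width = 2 · t* · s/√n = 6.82

The 95% CI is wider by 6.82 - 4.44 = 2.38.
Higher confidence requires a wider interval.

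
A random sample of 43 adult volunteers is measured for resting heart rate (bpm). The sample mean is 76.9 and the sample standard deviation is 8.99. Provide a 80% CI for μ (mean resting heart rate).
(75.12, 78.68)

t-interval (σ unknown):
df = n - 1 = 42
t* = 1.302 for 80% confidence

Margin of error = t* · s/√n = 1.302 · 8.99/√43 = 1.78

CI: (75.12, 78.68)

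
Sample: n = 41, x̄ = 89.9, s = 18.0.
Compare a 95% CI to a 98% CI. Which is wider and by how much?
98% CI is wider by 2.26

df = 40
95% CI: t* = 2.021, (84.22, 95.58), width = 2 · t* · s/√n = 11.36
98% CI: t* = 2.423, (83.09, 96.71), width = 2 · t* · s/√n = 13.62

The 98% CI is wider by 13.62 - 11.36 = 2.26.
Higher confidence requires a wider interval.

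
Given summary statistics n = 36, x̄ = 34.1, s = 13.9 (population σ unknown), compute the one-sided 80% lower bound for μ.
μ ≥ 32.13

Lower bound (one-sided):
t* = 0.852 (one-sided for 80%)
Lower bound = x̄ - t* · s/√n = 34.1 - 0.852 · 13.9/√36 = 32.13

We are 80% confident that μ ≥ 32.13.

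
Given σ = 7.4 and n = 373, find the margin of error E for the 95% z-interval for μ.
Margin of error = 0.75

Margin of error = z* · σ/√n
= 1.960 · 7.4/√373
= 1.960 · 7.4/19.3132
= 0.75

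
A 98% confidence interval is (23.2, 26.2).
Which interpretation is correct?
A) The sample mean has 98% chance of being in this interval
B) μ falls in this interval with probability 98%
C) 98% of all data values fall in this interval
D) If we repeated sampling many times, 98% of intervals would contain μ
D

A) Wrong — x̄ is observed and sits in the interval by construction.
B) Wrong — μ is fixed; the randomness lives in the interval, not in μ.
C) Wrong — a CI is about the parameter μ, not individual data values.
D) Correct — this is the frequentist long-run coverage interpretation.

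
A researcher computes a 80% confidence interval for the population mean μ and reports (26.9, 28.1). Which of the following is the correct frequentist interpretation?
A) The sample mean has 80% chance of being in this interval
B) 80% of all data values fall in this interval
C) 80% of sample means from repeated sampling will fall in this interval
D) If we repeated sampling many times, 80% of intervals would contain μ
D

A) Wrong — x̄ is observed and sits in the interval by construction.
B) Wrong — a CI is about the parameter μ, not individual data values.
C) Wrong — coverage applies to intervals containing μ, not to future x̄ values.
D) Correct — this is the frequentist long-run coverage interpretation.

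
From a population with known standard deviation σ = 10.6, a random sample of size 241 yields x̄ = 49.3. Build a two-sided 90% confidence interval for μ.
(48.18, 50.42)

z-interval (σ known):
z* = 1.645 for 90% confidence

Margin of error = z* · σ/√n = 1.645 · 10.6/√241 = 1.12

CI: (49.3 - 1.12, 49.3 + 1.12) = (48.18, 50.42)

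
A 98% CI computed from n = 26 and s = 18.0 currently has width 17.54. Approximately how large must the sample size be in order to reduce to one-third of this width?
n ≈ 234

CI width ∝ 1/√n
To reduce width by factor 3, need √n to grow by 3 → need 3² = 9 times as many samples.

Current: n = 26, width = 17.54
New: n = 234, width ≈ 5.51

Width reduced by factor of 17.54/5.51 = 3.18.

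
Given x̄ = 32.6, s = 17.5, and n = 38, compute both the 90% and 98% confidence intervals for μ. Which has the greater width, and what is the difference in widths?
98% CI is wider by 4.22

df = 37
90% CI: t* = 1.687, (27.81, 37.39), width = 2 · t* · s/√n = 9.58
98% CI: t* = 2.431, (25.70, 39.50), width = 2 · t* · s/√n = 13.80

The 98% CI is wider by 13.80 - 9.58 = 4.22.
Higher confidence requires a wider interval.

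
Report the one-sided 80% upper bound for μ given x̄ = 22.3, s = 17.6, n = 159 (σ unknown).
μ ≤ 23.48

Upper bound (one-sided):
t* = 0.844 (one-sided for 80%)
Upper bound = x̄ + t* · s/√n = 22.3 + 0.844 · 17.6/√159 = 23.48

We are 80% confident that μ ≤ 23.48.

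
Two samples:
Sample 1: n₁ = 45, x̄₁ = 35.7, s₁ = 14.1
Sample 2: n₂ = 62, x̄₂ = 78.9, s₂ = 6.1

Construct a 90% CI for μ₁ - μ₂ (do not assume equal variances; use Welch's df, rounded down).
(-46.95, -39.45)

Difference: x̄₁ - x̄₂ = -43.20
SE = √(s₁²/n₁ + s₂²/n₂) = √(14.1²/45 + 6.1²/62) = 2.2401
df = 56.02 → 56 (Welch–Satterthwaite, rounded down)
t* = 1.673

CI: -43.20 ± 1.673 · 2.2401 = -43.20 ± 3.75 = (-46.95, -39.45)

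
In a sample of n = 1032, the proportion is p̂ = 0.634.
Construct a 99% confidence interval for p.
(0.595, 0.673)

Proportion CI:
SE = √(p̂(1-p̂)/n) = √(0.634 · 0.366 / 1032) = 0.01499

z* = 2.576
Margin = z* · SE = 2.576 · 0.01499 = 0.0386

CI: 0.634 ± 0.0386 = (0.595, 0.673)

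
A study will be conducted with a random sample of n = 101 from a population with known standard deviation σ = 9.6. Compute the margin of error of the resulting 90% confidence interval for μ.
Margin of error = 1.57

Margin of error = z* · σ/√n
= 1.645 · 9.6/√101
= 1.645 · 9.6/10.0499
= 1.57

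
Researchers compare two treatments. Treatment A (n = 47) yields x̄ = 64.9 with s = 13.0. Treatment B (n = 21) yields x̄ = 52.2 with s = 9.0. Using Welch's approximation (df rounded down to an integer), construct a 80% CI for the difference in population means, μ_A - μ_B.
(9.16, 16.24)

Difference: x̄₁ - x̄₂ = 12.70
SE = √(s₁²/n₁ + s₂²/n₂) = √(13.0²/47 + 9.0²/21) = 2.7300
df = 54.19 → 54 (Welch–Satterthwaite, rounded down)
t* = 1.297

CI: 12.70 ± 1.297 · 2.7300 = 12.70 ± 3.54 = (9.16, 16.24)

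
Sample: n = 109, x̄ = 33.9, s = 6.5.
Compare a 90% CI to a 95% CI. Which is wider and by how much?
95% CI is wider by 0.40

df = 108
90% CI: t* = 1.659, (32.87, 34.93), width = 2 · t* · s/√n = 2.07
95% CI: t* = 1.982, (32.67, 35.13), width = 2 · t* · s/√n = 2.47

The 95% CI is wider by 2.47 - 2.07 = 0.40.
Higher confidence requires a wider interval.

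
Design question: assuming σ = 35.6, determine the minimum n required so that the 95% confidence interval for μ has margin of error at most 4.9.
n ≥ 203

For margin E ≤ 4.9:
n ≥ (z* · σ / E)²
n ≥ (1.960 · 35.6 / 4.9)²
n ≥ 202.78

Minimum n = 203 (rounding up)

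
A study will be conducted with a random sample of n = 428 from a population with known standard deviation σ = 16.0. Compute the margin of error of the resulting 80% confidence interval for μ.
Margin of error = 0.99

Margin of error = z* · σ/√n
= 1.282 · 16.0/√428
= 1.282 · 16.0/20.6882
= 0.99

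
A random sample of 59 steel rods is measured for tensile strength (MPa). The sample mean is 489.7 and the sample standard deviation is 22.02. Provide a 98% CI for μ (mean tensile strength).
(482.84, 496.56)

t-interval (σ unknown):
df = n - 1 = 58
t* = 2.392 for 98% confidence

Margin of error = t* · s/√n = 2.392 · 22.02/√59 = 6.86

CI: (482.84, 496.56)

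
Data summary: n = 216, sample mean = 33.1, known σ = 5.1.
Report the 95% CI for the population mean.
(32.42, 33.78)

z-interval (σ known):
z* = 1.960 for 95% confidence

Margin of error = z* · σ/√n = 1.960 · 5.1/√216 = 0.68

CI: (33.1 - 0.68, 33.1 + 0.68) = (32.42, 33.78)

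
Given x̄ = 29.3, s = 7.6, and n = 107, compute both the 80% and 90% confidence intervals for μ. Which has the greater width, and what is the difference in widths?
90% CI is wider by 0.54

df = 106
80% CI: t* = 1.290, (28.35, 30.25), width = 2 · t* · s/√n = 1.90
90% CI: t* = 1.659, (28.08, 30.52), width = 2 · t* · s/√n = 2.44

The 90% CI is wider by 2.44 - 1.90 = 0.54.
Higher confidence requires a wider interval.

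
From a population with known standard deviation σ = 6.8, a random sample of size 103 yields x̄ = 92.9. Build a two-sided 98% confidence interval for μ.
(91.34, 94.46)

z-interval (σ known):
z* = 2.326 for 98% confidence

Margin of error = z* · σ/√n = 2.326 · 6.8/√103 = 1.56

CI: (92.9 - 1.56, 92.9 + 1.56) = (91.34, 94.46)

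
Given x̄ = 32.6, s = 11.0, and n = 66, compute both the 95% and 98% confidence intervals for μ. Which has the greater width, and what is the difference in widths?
98% CI is wider by 1.05

df = 65
95% CI: t* = 1.997, (29.90, 35.30), width = 2 · t* · s/√n = 5.41
98% CI: t* = 2.385, (29.37, 35.83), width = 2 · t* · s/√n = 6.46

The 98% CI is wider by 6.46 - 5.41 = 1.05.
Higher confidence requires a wider interval.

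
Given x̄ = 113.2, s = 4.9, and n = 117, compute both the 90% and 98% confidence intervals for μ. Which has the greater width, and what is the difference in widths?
98% CI is wider by 0.64

df = 116
90% CI: t* = 1.658, (112.45, 113.95), width = 2 · t* · s/√n = 1.50
98% CI: t* = 2.359, (112.13, 114.27), width = 2 · t* · s/√n = 2.14

The 98% CI is wider by 2.14 - 1.50 = 0.64.
Higher confidence requires a wider interval.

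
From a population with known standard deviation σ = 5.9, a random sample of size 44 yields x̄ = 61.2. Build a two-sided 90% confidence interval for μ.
(59.74, 62.66)

z-interval (σ known):
z* = 1.645 for 90% confidence

Margin of error = z* · σ/√n = 1.645 · 5.9/√44 = 1.46

CI: (61.2 - 1.46, 61.2 + 1.46) = (59.74, 62.66)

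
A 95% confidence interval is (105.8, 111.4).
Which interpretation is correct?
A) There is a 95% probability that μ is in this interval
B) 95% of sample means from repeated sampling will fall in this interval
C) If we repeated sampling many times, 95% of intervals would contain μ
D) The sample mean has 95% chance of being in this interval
C

A) Wrong — μ is fixed; the randomness lives in the interval, not in μ.
B) Wrong — coverage applies to intervals containing μ, not to future x̄ values.
C) Correct — this is the frequentist long-run coverage interpretation.
D) Wrong — x̄ is observed and sits in the interval by construction.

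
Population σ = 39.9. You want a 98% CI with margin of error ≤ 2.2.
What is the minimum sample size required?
n ≥ 1780

For margin E ≤ 2.2:
n ≥ (z* · σ / E)²
n ≥ (2.326 · 39.9 / 2.2)²
n ≥ 1779.59

Minimum n = 1780 (rounding up)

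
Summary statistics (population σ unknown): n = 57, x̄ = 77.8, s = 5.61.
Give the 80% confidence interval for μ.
(76.84, 78.76)

t-interval (σ unknown):
df = n - 1 = 56
t* = 1.297 for 80% confidence

Margin of error = t* · s/√n = 1.297 · 5.61/√57 = 0.96

CI: (76.84, 78.76)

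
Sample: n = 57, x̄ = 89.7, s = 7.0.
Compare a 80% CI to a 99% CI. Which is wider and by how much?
99% CI is wider by 2.54

df = 56
80% CI: t* = 1.297, (88.50, 90.90), width = 2 · t* · s/√n = 2.41
99% CI: t* = 2.667, (87.23, 92.17), width = 2 · t* · s/√n = 4.95

The 99% CI is wider by 4.95 - 2.41 = 2.54.
Higher confidence requires a wider interval.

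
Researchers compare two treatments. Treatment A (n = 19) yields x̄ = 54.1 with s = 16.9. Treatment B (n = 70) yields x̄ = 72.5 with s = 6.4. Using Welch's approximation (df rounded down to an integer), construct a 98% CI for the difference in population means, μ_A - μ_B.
(-28.43, -8.37)

Difference: x̄₁ - x̄₂ = -18.40
SE = √(s₁²/n₁ + s₂²/n₂) = √(16.9²/19 + 6.4²/70) = 3.9519
df = 19.42 → 19 (Welch–Satterthwaite, rounded down)
t* = 2.539

CI: -18.40 ± 2.539 · 3.9519 = -18.40 ± 10.03 = (-28.43, -8.37)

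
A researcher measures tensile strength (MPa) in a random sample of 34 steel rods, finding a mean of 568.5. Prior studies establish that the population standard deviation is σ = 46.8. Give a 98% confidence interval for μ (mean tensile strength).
(549.83, 587.17)

z-interval (σ known):
z* = 2.326 for 98% confidence

Margin of error = z* · σ/√n = 2.326 · 46.8/√34 = 18.67

CI: (568.5 - 18.67, 568.5 + 18.67) = (549.83, 587.17)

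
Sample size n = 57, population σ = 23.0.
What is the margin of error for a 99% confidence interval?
Margin of error = 7.85

Margin of error = z* · σ/√n
= 2.576 · 23.0/√57
= 2.576 · 23.0/7.5498
= 7.85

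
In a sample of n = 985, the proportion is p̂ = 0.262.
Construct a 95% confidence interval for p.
(0.235, 0.289)

Proportion CI:
SE = √(p̂(1-p̂)/n) = √(0.262 · 0.738 / 985) = 0.01401

z* = 1.960
Margin = z* · SE = 1.960 · 0.01401 = 0.0275

CI: 0.262 ± 0.0275 = (0.235, 0.289)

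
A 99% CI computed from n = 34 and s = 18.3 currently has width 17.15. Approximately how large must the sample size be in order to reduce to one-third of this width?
n ≈ 306

CI width ∝ 1/√n
To reduce width by factor 3, need √n to grow by 3 → need 3² = 9 times as many samples.

Current: n = 34, width = 17.15
New: n = 306, width ≈ 5.42

Width reduced by factor of 17.15/5.42 = 3.16.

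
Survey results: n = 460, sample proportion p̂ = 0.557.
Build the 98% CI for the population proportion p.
(0.503, 0.611)

Proportion CI:
SE = √(p̂(1-p̂)/n) = √(0.557 · 0.443 / 460) = 0.02316

z* = 2.326
Margin = z* · SE = 2.326 · 0.02316 = 0.0539

CI: 0.557 ± 0.0539 = (0.503, 0.611)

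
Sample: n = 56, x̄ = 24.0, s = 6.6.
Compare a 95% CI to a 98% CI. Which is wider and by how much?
98% CI is wider by 0.70

df = 55
95% CI: t* = 2.004, (22.23, 25.77), width = 2 · t* · s/√n = 3.53
98% CI: t* = 2.396, (21.89, 26.11), width = 2 · t* · s/√n = 4.23

The 98% CI is wider by 4.23 - 3.53 = 0.70.
Higher confidence requires a wider interval.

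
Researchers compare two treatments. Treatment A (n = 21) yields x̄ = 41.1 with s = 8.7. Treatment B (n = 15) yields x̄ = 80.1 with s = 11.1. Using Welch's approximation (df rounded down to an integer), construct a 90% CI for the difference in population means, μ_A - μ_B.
(-44.87, -33.13)

Difference: x̄₁ - x̄₂ = -39.00
SE = √(s₁²/n₁ + s₂²/n₂) = √(8.7²/21 + 11.1²/15) = 3.4378
df = 25.54 → 25 (Welch–Satterthwaite, rounded down)
t* = 1.708

CI: -39.00 ± 1.708 · 3.4378 = -39.00 ± 5.87 = (-44.87, -33.13)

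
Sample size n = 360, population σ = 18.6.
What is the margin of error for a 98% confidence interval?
Margin of error = 2.28

Margin of error = z* · σ/√n
= 2.326 · 18.6/√360
= 2.326 · 18.6/18.9737
= 2.28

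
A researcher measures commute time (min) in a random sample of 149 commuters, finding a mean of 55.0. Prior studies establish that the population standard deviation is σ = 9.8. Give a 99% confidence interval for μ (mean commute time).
(52.93, 57.07)

z-interval (σ known):
z* = 2.576 for 99% confidence

Margin of error = z* · σ/√n = 2.576 · 9.8/√149 = 2.07

CI: (55.0 - 2.07, 55.0 + 2.07) = (52.93, 57.07)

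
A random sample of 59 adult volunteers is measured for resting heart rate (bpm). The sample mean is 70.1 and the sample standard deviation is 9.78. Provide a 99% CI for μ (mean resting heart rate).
(66.71, 73.49)

t-interval (σ unknown):
df = n - 1 = 58
t* = 2.663 for 99% confidence

Margin of error = t* · s/√n = 2.663 · 9.78/√59 = 3.39

CI: (66.71, 73.49)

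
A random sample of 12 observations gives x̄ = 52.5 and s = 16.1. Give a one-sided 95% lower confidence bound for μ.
μ ≥ 44.15

Lower bound (one-sided):
t* = 1.796 (one-sided for 95%)
Lower bound = x̄ - t* · s/√n = 52.5 - 1.796 · 16.1/√12 = 44.15

We are 95% confident that μ ≥ 44.15.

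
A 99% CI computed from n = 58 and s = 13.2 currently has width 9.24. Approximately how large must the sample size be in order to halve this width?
n ≈ 232

CI width ∝ 1/√n
To reduce width by factor 2, need √n to grow by 2 → need 2² = 4 times as many samples.

Current: n = 58, width = 9.24
New: n = 232, width ≈ 4.50

Width reduced by factor of 9.24/4.50 = 2.05.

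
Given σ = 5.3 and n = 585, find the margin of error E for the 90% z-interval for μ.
Margin of error = 0.36

Margin of error = z* · σ/√n
= 1.645 · 5.3/√585
= 1.645 · 5.3/24.1868
= 0.36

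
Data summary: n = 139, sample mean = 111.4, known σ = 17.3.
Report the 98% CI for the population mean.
(107.99, 114.81)

z-interval (σ known):
z* = 2.326 for 98% confidence

Margin of error = z* · σ/√n = 2.326 · 17.3/√139 = 3.41

CI: (111.4 - 3.41, 111.4 + 3.41) = (107.99, 114.81)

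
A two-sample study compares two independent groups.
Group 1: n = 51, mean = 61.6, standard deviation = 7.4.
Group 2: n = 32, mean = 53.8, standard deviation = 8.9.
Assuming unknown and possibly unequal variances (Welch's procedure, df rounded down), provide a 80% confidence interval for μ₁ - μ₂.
(5.36, 10.24)

Difference: x̄₁ - x̄₂ = 7.80
SE = √(s₁²/n₁ + s₂²/n₂) = √(7.4²/51 + 8.9²/32) = 1.8839
df = 57.07 → 57 (Welch–Satterthwaite, rounded down)
t* = 1.297

CI: 7.80 ± 1.297 · 1.8839 = 7.80 ± 2.44 = (5.36, 10.24)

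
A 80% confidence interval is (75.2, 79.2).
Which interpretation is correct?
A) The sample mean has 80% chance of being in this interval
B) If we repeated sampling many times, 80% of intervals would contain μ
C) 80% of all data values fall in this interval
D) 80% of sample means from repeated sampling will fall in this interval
B

A) Wrong — x̄ is observed and sits in the interval by construction.
B) Correct — this is the frequentist long-run coverage interpretation.
C) Wrong — a CI is about the parameter μ, not individual data values.
D) Wrong — coverage applies to intervals containing μ, not to future x̄ values.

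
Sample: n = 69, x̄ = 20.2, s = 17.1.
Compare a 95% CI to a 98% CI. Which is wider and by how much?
98% CI is wider by 1.60

df = 68
95% CI: t* = 1.995, (16.09, 24.31), width = 2 · t* · s/√n = 8.21
98% CI: t* = 2.382, (15.30, 25.10), width = 2 · t* · s/√n = 9.81

The 98% CI is wider by 9.81 - 8.21 = 1.60.
Higher confidence requires a wider interval.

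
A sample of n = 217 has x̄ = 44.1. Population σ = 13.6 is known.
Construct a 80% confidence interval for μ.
(42.92, 45.28)

z-interval (σ known):
z* = 1.282 for 80% confidence

Margin of error = z* · σ/√n = 1.282 · 13.6/√217 = 1.18

CI: (44.1 - 1.18, 44.1 + 1.18) = (42.92, 45.28)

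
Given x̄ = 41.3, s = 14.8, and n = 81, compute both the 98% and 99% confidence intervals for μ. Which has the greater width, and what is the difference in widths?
99% CI is wider by 0.87

df = 80
98% CI: t* = 2.374, (37.40, 45.20), width = 2 · t* · s/√n = 7.81
99% CI: t* = 2.639, (36.96, 45.64), width = 2 · t* · s/√n = 8.68

The 99% CI is wider by 8.68 - 7.81 = 0.87.
Higher confidence requires a wider interval.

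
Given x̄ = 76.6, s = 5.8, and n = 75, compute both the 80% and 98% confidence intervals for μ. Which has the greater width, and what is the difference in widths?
98% CI is wider by 1.46

df = 74
80% CI: t* = 1.293, (75.73, 77.47), width = 2 · t* · s/√n = 1.73
98% CI: t* = 2.378, (75.01, 78.19), width = 2 · t* · s/√n = 3.19

The 98% CI is wider by 3.19 - 1.73 = 1.46.
Higher confidence requires a wider interval.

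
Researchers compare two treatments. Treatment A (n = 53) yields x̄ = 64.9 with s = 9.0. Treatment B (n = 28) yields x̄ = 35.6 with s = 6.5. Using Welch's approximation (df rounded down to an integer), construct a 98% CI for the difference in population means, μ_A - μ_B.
(25.15, 33.45)

Difference: x̄₁ - x̄₂ = 29.30
SE = √(s₁²/n₁ + s₂²/n₂) = √(9.0²/53 + 6.5²/28) = 1.7428
df = 71.37 → 71 (Welch–Satterthwaite, rounded down)
t* = 2.380

CI: 29.30 ± 2.380 · 1.7428 = 29.30 ± 4.15 = (25.15, 33.45)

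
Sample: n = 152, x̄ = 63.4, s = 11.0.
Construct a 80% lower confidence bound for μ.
μ ≥ 62.65

Lower bound (one-sided):
t* = 0.844 (one-sided for 80%)
Lower bound = x̄ - t* · s/√n = 63.4 - 0.844 · 11.0/√152 = 62.65

We are 80% confident that μ ≥ 62.65.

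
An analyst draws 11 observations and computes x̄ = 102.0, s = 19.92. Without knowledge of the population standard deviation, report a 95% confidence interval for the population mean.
(88.62, 115.38)

t-interval (σ unknown):
df = n - 1 = 10
t* = 2.228 for 95% confidence

Margin of error = t* · s/√n = 2.228 · 19.92/√11 = 13.38

CI: (88.62, 115.38)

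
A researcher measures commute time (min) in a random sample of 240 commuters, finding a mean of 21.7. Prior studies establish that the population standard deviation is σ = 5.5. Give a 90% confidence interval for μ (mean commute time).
(21.12, 22.28)

z-interval (σ known):
z* = 1.645 for 90% confidence

Margin of error = z* · σ/√n = 1.645 · 5.5/√240 = 0.58

CI: (21.7 - 0.58, 21.7 + 0.58) = (21.12, 22.28)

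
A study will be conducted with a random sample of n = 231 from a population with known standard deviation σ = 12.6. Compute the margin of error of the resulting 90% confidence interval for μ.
Margin of error = 1.36

Margin of error = z* · σ/√n
= 1.645 · 12.6/√231
= 1.645 · 12.6/15.1987
= 1.36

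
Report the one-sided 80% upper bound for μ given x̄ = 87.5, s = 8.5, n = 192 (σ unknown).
μ ≤ 88.02

Upper bound (one-sided):
t* = 0.844 (one-sided for 80%)
Upper bound = x̄ + t* · s/√n = 87.5 + 0.844 · 8.5/√192 = 88.02

We are 80% confident that μ ≤ 88.02.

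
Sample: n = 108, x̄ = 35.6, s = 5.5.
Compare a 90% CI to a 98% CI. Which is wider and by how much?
98% CI is wider by 0.74

df = 107
90% CI: t* = 1.659, (34.72, 36.48), width = 2 · t* · s/√n = 1.76
98% CI: t* = 2.362, (34.35, 36.85), width = 2 · t* · s/√n = 2.50

The 98% CI is wider by 2.50 - 1.76 = 0.74.
Higher confidence requires a wider interval.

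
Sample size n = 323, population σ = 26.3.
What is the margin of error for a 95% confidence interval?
Margin of error = 2.87

Margin of error = z* · σ/√n
= 1.960 · 26.3/√323
= 1.960 · 26.3/17.9722
= 2.87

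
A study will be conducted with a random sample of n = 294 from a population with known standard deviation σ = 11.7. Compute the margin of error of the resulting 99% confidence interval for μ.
Margin of error = 1.76

Margin of error = z* · σ/√n
= 2.576 · 11.7/√294
= 2.576 · 11.7/17.1464
= 1.76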